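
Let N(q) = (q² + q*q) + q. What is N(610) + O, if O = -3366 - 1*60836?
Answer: 680608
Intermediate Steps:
O = -64202 (O = -3366 - 60836 = -64202)
N(q) = q + 2*q² (N(q) = (q² + q²) + q = 2*q² + q = q + 2*q²)
N(610) + O = 610*(1 + 2*610) - 64202 = 610*(1 + 1220) - 64202 = 610*1221 - 64202 = 744810 - 64202 = 680608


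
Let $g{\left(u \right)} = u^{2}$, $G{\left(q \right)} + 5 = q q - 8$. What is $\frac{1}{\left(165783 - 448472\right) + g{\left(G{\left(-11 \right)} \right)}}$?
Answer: $- \frac{1}{271025} \approx -3.6897 \cdot 10^{-6}$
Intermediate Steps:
$G{\left(q \right)} = -13 + q^{2}$ ($G{\left(q \right)} = -5 + \left(q q - 8\right) = -5 + \left(q^{2} - 8\right) = -5 + \left(-8 + q^{2}\right) = -13 + q^{2}$)
$\frac{1}{\left(165783 - 448472\right) + g{\left(G{\left(-11 \right)} \right)}} = \frac{1}{\left(165783 - 448472\right) + \left(-13 + \left(-11\right)^{2}\right)^{2}} = \frac{1}{\left(165783 - 448472\right) + \left(-13 + 121\right)^{2}} = \frac{1}{-282689 + 108^{2}} = \frac{1}{-282689 + 11664} = \frac{1}{-271025} = - \frac{1}{271025}$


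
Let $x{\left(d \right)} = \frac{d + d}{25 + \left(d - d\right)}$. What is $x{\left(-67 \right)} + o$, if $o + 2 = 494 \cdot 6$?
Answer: $\frac{73916}{25} \approx 2956.6$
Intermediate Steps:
$o = 2962$ ($o = -2 + 494 \cdot 6 = -2 + 2964 = 2962$)
$x{\left(d \right)} = \frac{2 d}{25}$ ($x{\left(d \right)} = \frac{2 d}{25 + 0} = \frac{2 d}{25}$)
$x{\left(-67 \right)} + o = \frac{2}{25} \left(-67\right) + 2962 = - \frac{134}{25} + 2962 = \frac{73916}{25}$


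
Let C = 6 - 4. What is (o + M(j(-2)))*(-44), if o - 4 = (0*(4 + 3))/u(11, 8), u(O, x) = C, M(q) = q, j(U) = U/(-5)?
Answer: -968/5 ≈ -193.60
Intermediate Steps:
j(U) = -U/5 (j(U) = U*(-⅕) = -U/5)
C = 2
u(O, x) = 2
o = 4 (o = 4 + (0*(4 + 3))/2 = 4 + (0*7)*(½) = 4 + 0*(½) = 4 + 0 = 4)
(o + M(j(-2)))*(-44) = (4 - ⅕*(-2))*(-44) = (4 + ⅖)*(-44) = (22/5)*(-44) = -968/5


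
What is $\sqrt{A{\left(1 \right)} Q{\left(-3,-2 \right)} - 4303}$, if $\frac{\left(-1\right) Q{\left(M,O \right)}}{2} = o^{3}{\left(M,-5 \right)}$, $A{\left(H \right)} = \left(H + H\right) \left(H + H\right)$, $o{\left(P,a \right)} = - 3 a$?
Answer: $i \sqrt{31303} \approx 176.93 i$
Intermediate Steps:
$A{\left(H \right)} = 4 H^{2}$ ($A{\left(H \right)} = 2 H 2 H = 4 H^{2}$)
$Q{\left(M,O \right)} = -6750$ ($Q{\left(M,O \right)} = - 2 \left(\left(-3\right) \left(-5\right)\right)^{3} = - 2 \cdot 15^{3} = \left(-2\right) 3375 = -6750$)
$\sqrt{A{\left(1 \right)} Q{\left(-3,-2 \right)} - 4303} = \sqrt{4 \cdot 1^{2} \left(-6750\right) - 4303} = \sqrt{4 \cdot 1 \left(-6750\right) - 4303} = \sqrt{4 \left(-6750\right) - 4303} = \sqrt{-27000 - 4303} = \sqrt{-31303} = i \sqrt{31303}$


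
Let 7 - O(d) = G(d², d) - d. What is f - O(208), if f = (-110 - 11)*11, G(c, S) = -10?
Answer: -1556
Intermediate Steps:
O(d) = 17 + d (O(d) = 7 - (-10 - d) = 7 + (10 + d) = 17 + d)
f = -1331 (f = -121*11 = -1331)
f - O(208) = -1331 - (17 + 208) = -1331 - 1*225 = -1331 - 225 = -1556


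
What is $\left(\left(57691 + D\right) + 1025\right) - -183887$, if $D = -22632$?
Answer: $219971$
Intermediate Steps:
$\left(\left(57691 + D\right) + 1025\right) - -183887 = \left(\left(57691 - 22632\right) + 1025\right) - -183887 = \left(35059 + 1025\right) + 183887 = 36084 + 183887 = 219971$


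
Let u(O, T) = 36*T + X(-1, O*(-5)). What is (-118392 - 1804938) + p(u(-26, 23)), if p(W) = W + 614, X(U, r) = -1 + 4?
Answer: -1921885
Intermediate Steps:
X(U, r) = 3
u(O, T) = 3 + 36*T (u(O, T) = 36*T + 3 = 3 + 36*T)
p(W) = 614 + W
(-118392 - 1804938) + p(u(-26, 23)) = (-118392 - 1804938) + (614 + (3 + 36*23)) = -1923330 + (614 + (3 + 828)) = -1923330 + (614 + 831) = -1923330 + 1445 = -1921885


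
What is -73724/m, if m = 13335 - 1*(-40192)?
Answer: -73724/53527 ≈ -1.3773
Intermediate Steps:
m = 53527 (m = 13335 + 40192 = 53527)
-73724/m = -73724/53527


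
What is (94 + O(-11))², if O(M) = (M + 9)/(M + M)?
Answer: 1071225/121 ≈ 8853.1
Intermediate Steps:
O(M) = (9 + M)/(2*M) (O(M) = (9 + M)/((2*M)) = (9 + M)*(1/(2*M)) = (9 + M)/(2*M))
(94 + O(-11))² = (94 + (½)*(9 - 11)/(-11))² = (94 + (½)*(-1/11)*(-2))² = (94 + 1/11)² = (1035/11)² = 1071225/121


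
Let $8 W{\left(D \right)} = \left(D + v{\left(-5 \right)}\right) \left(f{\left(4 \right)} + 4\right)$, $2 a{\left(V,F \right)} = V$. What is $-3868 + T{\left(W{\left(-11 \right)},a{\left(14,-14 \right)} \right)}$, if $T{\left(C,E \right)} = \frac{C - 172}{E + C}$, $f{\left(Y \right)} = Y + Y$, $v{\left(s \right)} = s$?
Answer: $- \frac{65560}{17} \approx -3856.5$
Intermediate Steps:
$a{\left(V,F \right)} = \frac{V}{2}$
$f{\left(Y \right)} = 2 Y$
$W{\left(D \right)} = - \frac{15}{2} + \frac{3 D}{2}$ ($W{\left(D \right)} = \frac{\left(D - 5\right) \left(2 \cdot 4 + 4\right)}{8} = \frac{\left(-5 + D\right) \left(8 + 4\right)}{8} = \frac{\left(-5 + D\right) 12}{8} = \frac{-60 + 12 D}{8} = - \frac{15}{2} + \frac{3 D}{2}$)
$T{\left(C,E \right)} = \frac{-172 + C}{C + E}$
$-3868 + T{\left(W{\left(-11 \right)},a{\left(14,-14 \right)} \right)} = -3868 + \frac{-172 + \left(- \frac{15}{2} + \frac{3}{2} \left(-11\right)\right)}{\left(- \frac{15}{2} + \frac{3}{2} \left(-11\right)\right) + \frac{1}{2} \cdot 14} = -3868 + \frac{-172 - 24}{\left(- \frac{15}{2} - \frac{33}{2}\right) + 7} = -3868 + \frac{-172 - 24}{-24 + 7} = -3868 + \frac{1}{-17} \left(-196\right) = -3868 - - \frac{196}{17} = -3868 + \frac{196}{17} = - \frac{65560}{17}$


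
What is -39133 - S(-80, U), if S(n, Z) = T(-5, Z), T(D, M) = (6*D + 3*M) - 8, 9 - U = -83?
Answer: -39371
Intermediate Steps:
U = 92 (U = 9 - 1*(-83) = 9 + 83 = 92)
T(D, M) = -8 + 3*M + 6*D (T(D, M) = (3*M + 6*D) - 8 = -8 + 3*M + 6*D)
S(n, Z) = -38 + 3*Z (S(n, Z) = -8 + 3*Z + 6*(-5) = -8 + 3*Z - 30 = -38 + 3*Z)
-39133 - S(-80, U) = -39133 - (-38 + 3*92) = -39133 - (-38 + 276) = -39133 - 1*238 = -39133 - 238 = -39371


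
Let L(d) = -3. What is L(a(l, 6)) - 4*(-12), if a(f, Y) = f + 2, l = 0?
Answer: 45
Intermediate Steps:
a(f, Y) = 2 + f
L(a(l, 6)) - 4*(-12) = -3 - 4*(-12) = -3 + 48 = 45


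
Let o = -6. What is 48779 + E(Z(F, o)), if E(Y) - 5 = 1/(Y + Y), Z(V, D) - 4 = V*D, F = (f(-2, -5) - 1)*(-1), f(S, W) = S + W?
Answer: 4292991/88 ≈ 48784.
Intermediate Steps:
F = 8 (F = ((-2 - 5) - 1)*(-1) = (-7 - 1)*(-1) = -8*(-1) = 8)
Z(V, D) = 4 + D*V (Z(V, D) = 4 + V*D = 4 + D*V)
E(Y) = 5 + 1/(2*Y) (E(Y) = 5 + 1/(Y + Y) = 5 + 1/(2*Y))
48779 + E(Z(F, o)) = 48779 + (5 + 1/(2*(4 - 6*8))) = 48779 + (5 + 1/(2*(4 - 48))) = 48779 + (5 + (½)/(-44)) = 48779 + (5 + (½)*(-1/44)) = 48779 + (5 - 1/88) = 48779 + 439/88 = 4292991/88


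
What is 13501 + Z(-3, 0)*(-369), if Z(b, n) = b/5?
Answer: 68612/5 ≈ 13722.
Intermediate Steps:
Z(b, n) = b/5 (Z(b, n) = b*(⅕) = b/5)
13501 + Z(-3, 0)*(-369) = 13501 + ((⅕)*(-3))*(-369) = 13501 - ⅗*(-369) = 13501 + 1107/5 = 68612/5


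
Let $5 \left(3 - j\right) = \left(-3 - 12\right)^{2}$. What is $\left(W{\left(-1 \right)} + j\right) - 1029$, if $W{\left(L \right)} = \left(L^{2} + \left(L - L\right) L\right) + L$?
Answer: $-1071$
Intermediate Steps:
$j = -42$ ($j = 3 - \frac{\left(-3 - 12\right)^{2}}{5} = 3 - \frac{\left(-15\right)^{2}}{5} = 3 - 45 = -42$)
$W{\left(L \right)} = L + L^{2}$ ($W{\left(L \right)} = \left(L^{2} + 0 L\right) + L = \left(L^{2} + 0\right) + L = L^{2} + L = L + L^{2}$)
$\left(W{\left(-1 \right)} + j\right) - 1029 = \left(- (1 - 1) - 42\right) - 1029 = \left(\left(-1\right) 0 - 42\right) - 1029 = \left(0 - 42\right) - 1029 = -42 - 1029 = -1071$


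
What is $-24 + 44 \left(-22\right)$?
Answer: $-992$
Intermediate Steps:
$-24 + 44 \left(-22\right) = -24 - 968 = -992$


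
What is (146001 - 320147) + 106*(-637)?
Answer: -241668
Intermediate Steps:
(146001 - 320147) + 106*(-637) = -174146 - 67522 = -241668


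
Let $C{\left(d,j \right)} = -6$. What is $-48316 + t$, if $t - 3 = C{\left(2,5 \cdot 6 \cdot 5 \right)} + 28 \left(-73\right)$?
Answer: $-50363$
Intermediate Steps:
$t = -2047$ ($t = 3 + \left(-6 + 28 \left(-73\right)\right) = 3 - 2050 = -2047$)
$-48316 + t = -48316 - 2047 = -50363$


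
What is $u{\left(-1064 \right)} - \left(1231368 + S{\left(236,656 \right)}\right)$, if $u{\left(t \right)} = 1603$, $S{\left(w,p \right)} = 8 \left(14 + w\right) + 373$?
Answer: $-1232138$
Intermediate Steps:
$S{\left(w,p \right)} = 485 + 8 w$ ($S{\left(w,p \right)} = \left(112 + 8 w\right) + 373 = 485 + 8 w$)
$u{\left(-1064 \right)} - \left(1231368 + S{\left(236,656 \right)}\right) = 1603 - \left(1231853 + 1888\right) = 1603 - 1233741 = -1232138$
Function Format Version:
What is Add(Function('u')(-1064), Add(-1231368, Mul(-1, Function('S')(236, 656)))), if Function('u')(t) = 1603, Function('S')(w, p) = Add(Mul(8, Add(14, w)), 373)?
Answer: -1232138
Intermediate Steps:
Function('S')(w, p) = Add(485, Mul(8, w)) (Function('S')(w, p) = Add(Add(112, Mul(8, w)), 373) = Add(485, Mul(8, w)))
Add(Function('u')(-1064), Add(-1231368, Mul(-1, Function('S')(236, 656)))) = Add(1603, Add(-1231368, Mul(-1, Add(485, Mul(8, 236))))) = Add(1603, Add(-1231368, Mul(-1, Add(485, 1888)))) = Add(1603, Add(-1231368, Mul(-1, 2373))) = Add(1603, Add(-1231368, -2373)) = Add(1603, -1233741) = -1232138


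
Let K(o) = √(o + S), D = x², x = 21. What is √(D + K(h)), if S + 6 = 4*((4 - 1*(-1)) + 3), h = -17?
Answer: 2*√111 ≈ 21.071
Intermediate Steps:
D = 441 (D = 21² = 441)
S = 26 (S = -6 + 4*((4 - 1*(-1)) + 3) = -6 + 4*((4 + 1) + 3) = -6 + 4*(5 + 3) = -6 + 4*8 = -6 + 32 = 26)
K(o) = √(26 + o) (K(o) = √(o + 26) = √(26 + o))
√(D + K(h)) = √(441 + √(26 - 17)) = √(441 + √9) = √(441 + 3) = √444 = 2*√111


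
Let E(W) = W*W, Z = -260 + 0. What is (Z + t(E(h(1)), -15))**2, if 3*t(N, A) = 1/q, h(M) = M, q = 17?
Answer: 175801081/2601 ≈ 67590.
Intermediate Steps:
Z = -260
E(W) = W**2
t(N, A) = 1/51 (t(N, A) = (1/3)/17 = (1/3)*(1/17) = 1/51)
(Z + t(E(h(1)), -15))**2 = (-260 + 1/51)**2 = (-13259/51)**2 = 175801081/2601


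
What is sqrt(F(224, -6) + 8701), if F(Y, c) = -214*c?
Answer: sqrt(9985) ≈ 99.925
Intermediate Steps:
sqrt(F(224, -6) + 8701) = sqrt(-214*(-6) + 8701) = sqrt(1284 + 8701) = sqrt(9985)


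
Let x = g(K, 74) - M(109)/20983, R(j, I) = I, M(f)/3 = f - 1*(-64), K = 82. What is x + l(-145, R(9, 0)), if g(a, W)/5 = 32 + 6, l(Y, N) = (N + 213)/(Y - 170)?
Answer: 417066562/2203215 ≈ 189.30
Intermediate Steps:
M(f) = 192 + 3*f (M(f) = 3*(f - 1*(-64)) = 3*(f + 64) = 3*(64 + f) = 192 + 3*f)
l(Y, N) = (213 + N)/(-170 + Y)
g(a, W) = 190 (g(a, W) = 5*(32 + 6) = 5*38 = 190)
x = 3986251/20983 (x = 190 - (192 + 3*109)/20983 = 190 - (192 + 327)/20983 = 190 - 519/20983 = 3986251/20983 ≈ 189.98)
x + l(-145, R(9, 0)) = 3986251/20983 + (213 + 0)/(-170 - 145) = 3986251/20983 + 213/(-315) = 3986251/20983 - 1/315*213 = 3986251/20983 - 71/105 = 417066562/2203215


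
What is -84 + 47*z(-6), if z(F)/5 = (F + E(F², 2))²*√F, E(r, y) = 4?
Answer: -84 + 940*I*√6 ≈ -84.0 + 2302.5*I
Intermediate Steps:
z(F) = 5*√F*(4 + F)² (z(F) = 5*((F + 4)²*√F) = 5*((4 + F)²*√F) = 5*(√F*(4 + F)²) = 5*√F*(4 + F)²)
-84 + 47*z(-6) = -84 + 47*(5*√(-6)*(4 - 6)²) = -84 + 47*(5*(I*√6)*(-2)²) = -84 + 47*(5*(I*√6)*4) = -84 + 47*(20*I*√6) = -84 + 940*I*√6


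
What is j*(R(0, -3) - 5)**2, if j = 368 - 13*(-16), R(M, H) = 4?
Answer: 576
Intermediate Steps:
j = 576 (j = 368 + 208 = 576)
j*(R(0, -3) - 5)**2 = 576*(4 - 5)**2 = 576*(-1)**2 = 576*1 = 576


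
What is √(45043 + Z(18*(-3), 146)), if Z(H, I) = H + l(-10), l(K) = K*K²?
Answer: √43989 ≈ 209.74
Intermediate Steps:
l(K) = K³
Z(H, I) = -1000 + H (Z(H, I) = H + (-10)³ = H - 1000 = -1000 + H)
√(45043 + Z(18*(-3), 146)) = √(45043 + (-1000 + 18*(-3))) = √(45043 + (-1000 - 54)) = √(45043 - 1054) = √43989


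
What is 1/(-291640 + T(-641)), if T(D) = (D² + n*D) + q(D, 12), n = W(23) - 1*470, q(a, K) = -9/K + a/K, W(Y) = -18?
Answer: 6/2591969 ≈ 2.3148e-6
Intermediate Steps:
n = -488 (n = -18 - 1*470 = -18 - 470 = -488)
T(D) = -¾ + D² - 5855*D/12 (T(D) = (D² - 488*D) + (-9 + D)/12 = (D² - 488*D) + (-¾ + D/12) = -¾ + D² - 5855*D/12)
1/(-291640 + T(-641)) = 1/(-291640 + (-¾ + (-641)² - 5855/12*(-641))) = 1/(-291640 + (-¾ + 410881 + 3753055/12)) = 1/(-291640 + 4341809/6) = 1/(2591969/6) = 6/2591969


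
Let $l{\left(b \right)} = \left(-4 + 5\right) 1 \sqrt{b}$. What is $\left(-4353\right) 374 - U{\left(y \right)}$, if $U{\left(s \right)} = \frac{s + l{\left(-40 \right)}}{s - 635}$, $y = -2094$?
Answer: $- \frac{4442874132}{2729} + \frac{2 i \sqrt{10}}{2729} \approx -1.628 \cdot 10^{6} + 0.0023175 i$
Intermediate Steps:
$l{\left(b \right)} = \sqrt{b}$ ($l{\left(b \right)} = 1 \cdot 1 \sqrt{b} = 1 \sqrt{b} = \sqrt{b}$)
$U{\left(s \right)} = \frac{s + 2 i \sqrt{10}}{-635 + s}$ ($U{\left(s \right)} = \frac{s + \sqrt{-40}}{s - 635} = \frac{s + 2 i \sqrt{10}}{-635 + s}$)
$\left(-4353\right) 374 - U{\left(y \right)} = \left(-4353\right) 374 - \frac{-2094 + 2 i \sqrt{10}}{-635 - 2094} = -1628022 - \frac{-2094 + 2 i \sqrt{10}}{-2729} = -1628022 - - \frac{-2094 + 2 i \sqrt{10}}{2729} = -1628022 - \left(\frac{2094}{2729} - \frac{2 i \sqrt{10}}{2729}\right) = - \frac{4442874132}{2729} + \frac{2 i \sqrt{10}}{2729}$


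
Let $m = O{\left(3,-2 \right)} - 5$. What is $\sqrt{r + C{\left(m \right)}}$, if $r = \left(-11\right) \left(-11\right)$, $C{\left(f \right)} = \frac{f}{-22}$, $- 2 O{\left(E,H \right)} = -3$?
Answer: $\frac{\sqrt{58641}}{22} \approx 11.007$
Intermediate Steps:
$O{\left(E,H \right)} = \frac{3}{2}$ ($O{\left(E,H \right)} = \left(- \frac{1}{2}\right) \left(-3\right) = \frac{3}{2}$)
$m = - \frac{7}{2}$ ($m = \frac{3}{2} - 5 = - \frac{7}{2} \approx -3.5$)
$C{\left(f \right)} = - \frac{f}{22}$ ($C{\left(f \right)} = f \left(- \frac{1}{22}\right) = - \frac{f}{22}$)
$r = 121$
$\sqrt{r + C{\left(m \right)}} = \sqrt{121 - - \frac{7}{44}} = \sqrt{121 + \frac{7}{44}} = \sqrt{\frac{5331}{44}} = \frac{\sqrt{58641}}{22}$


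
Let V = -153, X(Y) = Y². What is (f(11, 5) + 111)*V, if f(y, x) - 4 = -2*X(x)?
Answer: -9945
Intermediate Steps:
f(y, x) = 4 - 2*x²
(f(11, 5) + 111)*V = ((4 - 2*5²) + 111)*(-153) = ((4 - 2*25) + 111)*(-153) = ((4 - 50) + 111)*(-153) = (-46 + 111)*(-153) = 65*(-153) = -9945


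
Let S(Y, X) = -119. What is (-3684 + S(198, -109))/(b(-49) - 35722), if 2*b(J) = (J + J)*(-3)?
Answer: 3803/35575 ≈ 0.10690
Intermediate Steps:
b(J) = -3*J (b(J) = ((J + J)*(-3))/2 = ((2*J)*(-3))/2 = (-6*J)/2 = -3*J)
(-3684 + S(198, -109))/(b(-49) - 35722) = (-3684 - 119)/(-3*(-49) - 35722) = -3803/(147 - 35722) = -3803/(-35575) = -3803*(-1/35575) = 3803/35575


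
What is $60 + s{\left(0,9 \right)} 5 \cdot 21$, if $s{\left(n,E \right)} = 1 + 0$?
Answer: $165$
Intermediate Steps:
$s{\left(n,E \right)} = 1$
$60 + s{\left(0,9 \right)} 5 \cdot 21 = 60 + 1 \cdot 5 \cdot 21 = 60 + 1 \cdot 105 = 60 + 105 = 165$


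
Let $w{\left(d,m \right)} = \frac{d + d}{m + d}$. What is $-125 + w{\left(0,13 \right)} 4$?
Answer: $-125$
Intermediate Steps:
$w{\left(d,m \right)} = \frac{2 d}{d + m}$
$-125 + w{\left(0,13 \right)} 4 = -125 + 2 \cdot 0 \frac{1}{0 + 13} \cdot 4 = -125 + 2 \cdot 0 \cdot \frac{1}{13} \cdot 4 = -125 + 0 \cdot 4 = -125 + 0 = -125$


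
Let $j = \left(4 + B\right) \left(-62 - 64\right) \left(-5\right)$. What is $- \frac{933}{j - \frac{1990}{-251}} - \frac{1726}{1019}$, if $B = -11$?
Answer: $- \frac{1668459443}{1125913480} \approx -1.4819$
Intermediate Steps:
$j = -4410$ ($j = \left(4 - 11\right) \left(-62 - 64\right) \left(-5\right) = \left(-7\right) \left(-126\right) \left(-5\right) = 882 \left(-5\right) = -4410$)
$- \frac{933}{j - \frac{1990}{-251}} - \frac{1726}{1019} = - \frac{933}{-4410 - \frac{1990}{-251}} - \frac{1726}{1019} = - \frac{933}{-4410 - - \frac{1990}{251}} - \frac{1726}{1019} = - \frac{933}{-4410 + \frac{1990}{251}} - \frac{1726}{1019} = - \frac{933}{- \frac{1104920}{251}} - \frac{1726}{1019} = \left(-933\right) \left(- \frac{251}{1104920}\right) - \frac{1726}{1019} = \frac{234183}{1104920} - \frac{1726}{1019} = - \frac{1668459443}{1125913480}$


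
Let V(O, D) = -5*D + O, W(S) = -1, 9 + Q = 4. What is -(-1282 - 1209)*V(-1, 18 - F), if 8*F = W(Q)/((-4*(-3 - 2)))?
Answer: -7256283/32 ≈ -2.2676e+5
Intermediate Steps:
Q = -5 (Q = -9 + 4 = -5)
F = -1/160 (F = (-1/((-4*(-3 - 2))))/8 = (-1/((-4*(-5))))/8 = (-1/20)/8 = (-1*1/20)/8 = (1/8)*(-1/20) = -1/160 ≈ -0.0062500)
V(O, D) = O - 5*D
-(-1282 - 1209)*V(-1, 18 - F) = -(-1282 - 1209)*(-1 - 5*(18 - 1*(-1/160))) = -(-2491)*(-1 - 5*(18 + 1/160)) = -(-2491)*(-1 - 5*2881/160) = -(-2491)*(-1 - 2881/32) = -(-2491)*(-2913)/32 = -1*7256283/32 = -7256283/32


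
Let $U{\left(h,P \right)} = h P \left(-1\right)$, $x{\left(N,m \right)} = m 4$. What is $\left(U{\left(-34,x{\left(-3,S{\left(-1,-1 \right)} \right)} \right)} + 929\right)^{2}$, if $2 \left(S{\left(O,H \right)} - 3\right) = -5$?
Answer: $994009$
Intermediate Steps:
$S{\left(O,H \right)} = \frac{1}{2}$ ($S{\left(O,H \right)} = 3 + \frac{1}{2} \left(-5\right) = 3 - \frac{5}{2} = \frac{1}{2}$)
$x{\left(N,m \right)} = 4 m$
$U{\left(h,P \right)} = - P h$ ($U{\left(h,P \right)} = P h \left(-1\right) = - P h$)
$\left(U{\left(-34,x{\left(-3,S{\left(-1,-1 \right)} \right)} \right)} + 929\right)^{2} = \left(\left(-1\right) 4 \cdot \frac{1}{2} \left(-34\right) + 929\right)^{2} = \left(\left(-1\right) 2 \left(-34\right) + 929\right)^{2} = \left(68 + 929\right)^{2} = 997^{2} = 994009$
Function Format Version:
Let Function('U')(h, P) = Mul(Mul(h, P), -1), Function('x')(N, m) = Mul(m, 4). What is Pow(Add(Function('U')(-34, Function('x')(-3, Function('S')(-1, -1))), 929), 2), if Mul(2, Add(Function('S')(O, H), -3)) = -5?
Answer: 994009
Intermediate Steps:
Function('S')(O, H) = Rational(1, 2) (Function('S')(O, H) = Add(3, Mul(Rational(1, 2), -5)) = Add(3, Rational(-5, 2)) = Rational(1, 2))
Function('x')(N, m) = Mul(4, m)
Function('U')(h, P) = Mul(-1, P, h) (Function('U')(h, P) = Mul(Mul(P, h), -1) = Mul(-1, P, h))
Pow(Add(Function('U')(-34, Function('x')(-3, Function('S')(-1, -1))), 929), 2) = Pow(Add(Mul(-1, Mul(4, Rational(1, 2)), -34), 929), 2) = Pow(Add(Mul(-1, 2, -34), 929), 2) = Pow(Add(68, 929), 2) = Pow(997, 2) = 994009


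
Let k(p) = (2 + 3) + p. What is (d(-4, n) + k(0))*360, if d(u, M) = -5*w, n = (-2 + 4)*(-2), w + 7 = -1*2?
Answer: 18000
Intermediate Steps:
w = -9 (w = -7 - 1*2 = -7 - 2 = -9)
n = -4 (n = 2*(-2) = -4)
k(p) = 5 + p
d(u, M) = 45 (d(u, M) = -5*(-9) = 45)
(d(-4, n) + k(0))*360 = (45 + (5 + 0))*360 = (45 + 5)*360 = 50*360 = 18000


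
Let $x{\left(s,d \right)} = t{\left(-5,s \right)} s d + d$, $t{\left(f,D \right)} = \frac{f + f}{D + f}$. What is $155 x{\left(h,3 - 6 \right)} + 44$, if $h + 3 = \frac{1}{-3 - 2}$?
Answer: $\frac{57139}{41} \approx 1393.6$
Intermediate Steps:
$t{\left(f,D \right)} = \frac{2 f}{D + f}$
$h = - \frac{16}{5}$ ($h = -3 + \frac{1}{-3 - 2} = -3 + \frac{1}{-5} = -3 - \frac{1}{5} = - \frac{16}{5} \approx -3.2$)
$x{\left(s,d \right)} = d - \frac{10 d s}{-5 + s}$ ($x{\left(s,d \right)} = 2 \left(-5\right) \frac{1}{s - 5} s d + d = 2 \left(-5\right) \frac{1}{-5 + s} s d + d = - \frac{10}{-5 + s} s d + d = - \frac{10 s}{-5 + s} d + d = - \frac{10 d s}{-5 + s} + d = d - \frac{10 d s}{-5 + s}$)
$155 x{\left(h,3 - 6 \right)} + 44 = 155 \left(- \frac{\left(3 - 6\right) \left(5 + 9 \left(- \frac{16}{5}\right)\right)}{-5 - \frac{16}{5}}\right) + 44 = 155 \left(\left(-1\right) \left(-3\right) \frac{1}{- \frac{41}{5}} \left(5 - \frac{144}{5}\right)\right) + 44 = 155 \left(\left(-1\right) \left(-3\right) \left(- \frac{5}{41}\right) \left(- \frac{119}{5}\right)\right) + 44 = 155 \cdot \frac{357}{41} + 44 = \frac{55335}{41} + 44 = \frac{57139}{41}$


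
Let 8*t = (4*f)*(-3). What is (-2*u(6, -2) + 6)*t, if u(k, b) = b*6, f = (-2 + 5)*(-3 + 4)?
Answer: -135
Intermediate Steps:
f = 3 (f = 3*1 = 3)
u(k, b) = 6*b
t = -9/2 (t = ((4*3)*(-3))/8 = (12*(-3))/8 = (1/8)*(-36) = -9/2 ≈ -4.5000)
(-2*u(6, -2) + 6)*t = (-12*(-2) + 6)*(-9/2) = (-2*(-12) + 6)*(-9/2) = (24 + 6)*(-9/2) = 30*(-9/2) = -135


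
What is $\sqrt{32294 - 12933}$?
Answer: $\sqrt{19361} \approx 139.14$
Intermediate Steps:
$\sqrt{32294 - 12933} = \sqrt{19361}$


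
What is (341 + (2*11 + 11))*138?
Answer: 51612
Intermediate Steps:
(341 + (2*11 + 11))*138 = (341 + (22 + 11))*138 = (341 + 33)*138 = 374*138 = 51612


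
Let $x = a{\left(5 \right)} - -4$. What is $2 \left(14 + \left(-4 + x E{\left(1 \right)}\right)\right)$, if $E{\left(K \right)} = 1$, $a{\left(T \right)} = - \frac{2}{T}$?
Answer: $\frac{136}{5} \approx 27.2$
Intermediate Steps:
$x = \frac{18}{5}$ ($x = - \frac{2}{5} - -4 = \left(-2\right) \frac{1}{5} + 4 = - \frac{2}{5} + 4 = \frac{18}{5} \approx 3.6$)
$2 \left(14 + \left(-4 + x E{\left(1 \right)}\right)\right) = 2 \left(14 + \left(-4 + \frac{18}{5} \cdot 1\right)\right) = 2 \left(14 + \left(-4 + \frac{18}{5}\right)\right) = 2 \left(14 - \frac{2}{5}\right) = 2 \cdot \frac{68}{5} = \frac{136}{5}$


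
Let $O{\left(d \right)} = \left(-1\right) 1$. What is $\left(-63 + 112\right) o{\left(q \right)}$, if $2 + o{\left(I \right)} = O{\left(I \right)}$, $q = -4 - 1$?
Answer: $-147$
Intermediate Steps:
$O{\left(d \right)} = -1$
$q = -5$
$o{\left(I \right)} = -3$ ($o{\left(I \right)} = -2 - 1 = -3$)
$\left(-63 + 112\right) o{\left(q \right)} = \left(-63 + 112\right) \left(-3\right) = 49 \left(-3\right) = -147$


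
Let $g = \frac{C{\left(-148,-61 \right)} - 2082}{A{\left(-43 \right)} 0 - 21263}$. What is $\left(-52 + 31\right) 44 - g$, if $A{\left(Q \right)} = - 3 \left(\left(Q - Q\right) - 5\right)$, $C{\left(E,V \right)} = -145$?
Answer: $- \frac{19649239}{21263} \approx -924.1$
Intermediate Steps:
$A{\left(Q \right)} = 15$ ($A{\left(Q \right)} = - 3 \left(0 - 5\right) = \left(-3\right) \left(-5\right) = 15$)
$g = \frac{2227}{21263}$ ($g = \frac{-145 - 2082}{15 \cdot 0 - 21263} = - \frac{2227}{0 - 21263} = - \frac{2227}{-21263} = \left(-2227\right) \left(- \frac{1}{21263}\right) = \frac{2227}{21263} \approx 0.10474$)
$\left(-52 + 31\right) 44 - g = \left(-52 + 31\right) 44 - \frac{2227}{21263} = \left(-21\right) 44 - \frac{2227}{21263} = -924 - \frac{2227}{21263} = - \frac{19649239}{21263}$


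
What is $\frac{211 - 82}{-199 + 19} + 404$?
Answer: $\frac{24197}{60} \approx 403.28$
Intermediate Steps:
$\frac{211 - 82}{-199 + 19} + 404 = \frac{129}{-180} + 404 = 129 \left(- \frac{1}{180}\right) + 404 = - \frac{43}{60} + 404 = \frac{24197}{60}$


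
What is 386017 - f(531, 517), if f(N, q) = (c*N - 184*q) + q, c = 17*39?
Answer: 128575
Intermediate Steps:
c = 663
f(N, q) = -183*q + 663*N (f(N, q) = (663*N - 184*q) + q = (-184*q + 663*N) + q = -183*q + 663*N)
386017 - f(531, 517) = 386017 - (-183*517 + 663*531) = 386017 - (-94611 + 352053) = 386017 - 1*257442 = 386017 - 257442 = 128575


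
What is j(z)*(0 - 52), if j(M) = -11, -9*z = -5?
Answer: 572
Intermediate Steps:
z = 5/9 (z = -1/9*(-5) = 5/9 ≈ 0.55556)
j(z)*(0 - 52) = -11*(0 - 52) = -11*(-52) = 572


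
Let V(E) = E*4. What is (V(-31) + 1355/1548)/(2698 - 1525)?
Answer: -190597/1815804 ≈ -0.10497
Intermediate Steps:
V(E) = 4*E
(V(-31) + 1355/1548)/(2698 - 1525) = (4*(-31) + 1355/1548)/(2698 - 1525) = (-124 + 1355*(1/1548))/1173 = (-124 + 1355/1548)*(1/1173) = -190597/1548*1/1173 = -190597/1815804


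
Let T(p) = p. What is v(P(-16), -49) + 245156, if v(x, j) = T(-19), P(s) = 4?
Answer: 245137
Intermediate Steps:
v(x, j) = -19
v(P(-16), -49) + 245156 = -19 + 245156 = 245137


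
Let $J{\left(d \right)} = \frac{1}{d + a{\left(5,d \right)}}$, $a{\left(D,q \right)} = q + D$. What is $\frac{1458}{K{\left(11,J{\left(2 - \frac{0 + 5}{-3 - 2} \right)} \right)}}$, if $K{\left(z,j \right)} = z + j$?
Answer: $\frac{8019}{61} \approx 131.46$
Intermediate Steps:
$a{\left(D,q \right)} = D + q$
$J{\left(d \right)} = \frac{1}{5 + 2 d}$ ($J{\left(d \right)} = \frac{1}{d + \left(5 + d\right)} = \frac{1}{5 + 2 d}$)
$K{\left(z,j \right)} = j + z$
$\frac{1458}{K{\left(11,J{\left(2 - \frac{0 + 5}{-3 - 2} \right)} \right)}} = \frac{1458}{\frac{1}{5 + 2 \left(2 - \frac{0 + 5}{-3 - 2}\right)} + 11} = \frac{1458}{\frac{1}{5 + 2 \left(2 - \frac{5}{-5}\right)} + 11} = \frac{1458}{\frac{1}{5 + 2 \left(2 - 5 \left(- \frac{1}{5}\right)\right)} + 11} = \frac{1458}{\frac{1}{5 + 2 \left(2 - -1\right)} + 11} = \frac{1458}{\frac{1}{5 + 2 \left(2 + 1\right)} + 11} = \frac{1458}{\frac{1}{5 + 2 \cdot 3} + 11} = \frac{1458}{\frac{1}{5 + 6} + 11} = \frac{1458}{\frac{1}{11} + 11} = \frac{1458}{\frac{122}{11}} = 1458 \cdot \frac{11}{122} = \frac{8019}{61}$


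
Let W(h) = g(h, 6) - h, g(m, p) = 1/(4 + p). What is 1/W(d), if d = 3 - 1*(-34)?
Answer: -10/369 ≈ -0.027100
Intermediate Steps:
d = 37 (d = 3 + 34 = 37)
W(h) = ⅒ - h (W(h) = 1/(4 + 6) - h = 1/10 - h = ⅒ - h)
1/W(d) = 1/(⅒ - 1*37) = 1/(⅒ - 37) = 1/(-369/10) = -10/369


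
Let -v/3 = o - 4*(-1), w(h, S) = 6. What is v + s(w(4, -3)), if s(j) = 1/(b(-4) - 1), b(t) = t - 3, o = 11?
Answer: -361/8 ≈ -45.125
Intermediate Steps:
b(t) = -3 + t
v = -45 (v = -3*(11 - 4*(-1)) = -3*(11 + 4) = -3*15 = -45)
s(j) = -1/8 (s(j) = 1/((-3 - 4) - 1) = 1/(-7 - 1) = 1/(-8) = -1/8)
v + s(w(4, -3)) = -45 - 1/8 = -361/8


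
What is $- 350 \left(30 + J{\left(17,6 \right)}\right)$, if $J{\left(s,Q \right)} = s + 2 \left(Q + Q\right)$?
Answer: $-24850$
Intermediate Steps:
$J{\left(s,Q \right)} = s + 4 Q$ ($J{\left(s,Q \right)} = s + 2 \cdot 2 Q = s + 4 Q$)
$- 350 \left(30 + J{\left(17,6 \right)}\right) = - 350 \left(30 + \left(17 + 4 \cdot 6\right)\right) = - 350 \left(30 + \left(17 + 24\right)\right) = - 350 \left(30 + 41\right) = \left(-350\right) 71 = -24850$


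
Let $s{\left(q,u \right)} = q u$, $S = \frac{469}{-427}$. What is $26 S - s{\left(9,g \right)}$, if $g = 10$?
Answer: $- \frac{7232}{61} \approx -118.56$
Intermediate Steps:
$S = - \frac{67}{61}$ ($S = 469 \left(- \frac{1}{427}\right) = - \frac{67}{61} \approx -1.0984$)
$26 S - s{\left(9,g \right)} = 26 \left(- \frac{67}{61}\right) - 9 \cdot 10 = - \frac{1742}{61} - 90 = - \frac{7232}{61}$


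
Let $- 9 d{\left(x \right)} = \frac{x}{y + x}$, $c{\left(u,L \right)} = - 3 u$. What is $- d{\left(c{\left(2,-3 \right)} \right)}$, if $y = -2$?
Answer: $\frac{1}{12} \approx 0.083333$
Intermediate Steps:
$d{\left(x \right)} = - \frac{x}{9 \left(-2 + x\right)}$ ($d{\left(x \right)} = - \frac{x \frac{1}{-2 + x}}{9} = - \frac{x}{9 \left(-2 + x\right)}$)
$- d{\left(c{\left(2,-3 \right)} \right)} = - \frac{\left(-1\right) \left(\left(-3\right) 2\right)}{-18 + 9 \left(\left(-3\right) 2\right)} = - \frac{\left(-1\right) \left(-6\right)}{-18 + 9 \left(-6\right)} = - \frac{\left(-1\right) \left(-6\right)}{-18 - 54} = - \frac{\left(-1\right) \left(-6\right)}{-72} = - \frac{\left(-1\right) \left(-6\right) \left(-1\right)}{72} = \left(-1\right) \left(- \frac{1}{12}\right) = \frac{1}{12}$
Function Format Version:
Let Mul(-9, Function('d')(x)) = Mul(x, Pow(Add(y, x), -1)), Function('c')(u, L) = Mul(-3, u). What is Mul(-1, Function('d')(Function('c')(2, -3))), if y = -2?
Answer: Rational(1, 12) ≈ 0.083333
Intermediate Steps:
Function('d')(x) = Mul(Rational(-1, 9), x, Pow(Add(-2, x), -1)) (Function('d')(x) = Mul(Rational(-1, 9), Mul(x, Pow(Add(-2, x), -1))) = Mul(Rational(-1, 9), x, Pow(Add(-2, x), -1)))
Mul(-1, Function('d')(Function('c')(2, -3))) = Mul(-1, Mul(-1, Mul(-3, 2), Pow(Add(-18, Mul(9, Mul(-3, 2))), -1))) = Mul(-1, Mul(-1, -6, Pow(Add(-18, Mul(9, -6)), -1))) = Mul(-1, Mul(-1, -6, Pow(Add(-18, -54), -1))) = Mul(-1, Mul(-1, -6, Pow(-72, -1))) = Mul(-1, Mul(-1, -6, Rational(-1, 72))) = Mul(-1, Rational(-1, 12)) = Rational(1, 12)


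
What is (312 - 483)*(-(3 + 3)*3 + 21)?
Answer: -513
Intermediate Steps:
(312 - 483)*(-(3 + 3)*3 + 21) = -171*(-1*6*3 + 21) = -171*(-6*3 + 21) = -171*(-18 + 21) = -171*3 = -513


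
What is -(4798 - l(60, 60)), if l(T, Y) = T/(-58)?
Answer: -139172/29 ≈ -4799.0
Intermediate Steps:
l(T, Y) = -T/58 (l(T, Y) = T*(-1/58) = -T/58)
-(4798 - l(60, 60)) = -(4798 - (-1)*60/58) = -(4798 - 1*(-30/29)) = -(4798 + 30/29) = -1*139172/29 = -139172/29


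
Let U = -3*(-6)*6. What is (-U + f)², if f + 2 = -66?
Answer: 30976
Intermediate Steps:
f = -68 (f = -2 - 66 = -68)
U = 108 (U = 18*6 = 108)
(-U + f)² = (-1*108 - 68)² = (-108 - 68)² = (-176)² = 30976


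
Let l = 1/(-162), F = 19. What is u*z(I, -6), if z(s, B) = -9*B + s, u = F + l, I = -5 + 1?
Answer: 76925/81 ≈ 949.69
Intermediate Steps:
l = -1/162 ≈ -0.0061728
I = -4
u = 3077/162 (u = 19 - 1/162 = 3077/162 ≈ 18.994)
z(s, B) = s - 9*B
u*z(I, -6) = 3077*(-4 - 9*(-6))/162 = 3077*(-4 + 54)/162 = (3077/162)*50 = 76925/81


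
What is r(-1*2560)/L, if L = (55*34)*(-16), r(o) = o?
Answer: 16/187 ≈ 0.085562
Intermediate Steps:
L = -29920 (L = 1870*(-16) = -29920)
r(-1*2560)/L = -1*2560/(-29920) = -2560*(-1/29920) = 16/187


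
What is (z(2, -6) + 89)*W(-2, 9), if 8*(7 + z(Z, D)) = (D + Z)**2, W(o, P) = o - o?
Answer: 0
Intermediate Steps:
W(o, P) = 0
z(Z, D) = -7 + (D + Z)**2/8
(z(2, -6) + 89)*W(-2, 9) = ((-7 + (-6 + 2)**2/8) + 89)*0 = ((-7 + (1/8)*(-4)**2) + 89)*0 = ((-7 + (1/8)*16) + 89)*0 = ((-7 + 2) + 89)*0 = (-5 + 89)*0 = 84*0 = 0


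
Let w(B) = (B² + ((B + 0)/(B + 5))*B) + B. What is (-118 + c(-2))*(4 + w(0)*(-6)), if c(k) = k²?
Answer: -456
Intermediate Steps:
w(B) = B + B² + B²/(5 + B) (w(B) = (B² + (B/(5 + B))*B) + B = (B² + B²/(5 + B)) + B = B + B² + B²/(5 + B))
(-118 + c(-2))*(4 + w(0)*(-6)) = (-118 + (-2)²)*(4 + (0*(5 + 0² + 7*0)/(5 + 0))*(-6)) = (-118 + 4)*(4 + (0*(5 + 0 + 0)/5)*(-6)) = -114*(4 + (0*(⅕)*5)*(-6)) = -114*(4 + 0*(-6)) = -114*(4 + 0) = -114*4 = -456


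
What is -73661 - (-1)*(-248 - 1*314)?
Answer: -74223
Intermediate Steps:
-73661 - (-1)*(-248 - 1*314) = -73661 - (-1)*(-248 - 314) = -73661 - (-1)*(-562) = -73661 - 1*562 = -73661 - 562 = -74223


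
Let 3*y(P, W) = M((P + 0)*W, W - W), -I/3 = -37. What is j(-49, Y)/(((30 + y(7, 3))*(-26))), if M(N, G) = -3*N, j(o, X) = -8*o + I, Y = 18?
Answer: -503/234 ≈ -2.1496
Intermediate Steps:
I = 111 (I = -3*(-37) = 111)
j(o, X) = 111 - 8*o (j(o, X) = -8*o + 111 = 111 - 8*o)
y(P, W) = -P*W (y(P, W) = (-3*(P + 0)*W)/3 = (-3*P*W)/3 = -P*W)
j(-49, Y)/(((30 + y(7, 3))*(-26))) = (111 - 8*(-49))/(((30 - 1*7*3)*(-26))) = (111 + 392)/(((30 - 21)*(-26))) = 503/((9*(-26))) = 503/(-234) = 503*(-1/234) = -503/234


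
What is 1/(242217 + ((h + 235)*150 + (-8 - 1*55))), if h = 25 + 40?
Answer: 1/287154 ≈ 3.4825e-6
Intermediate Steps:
h = 65
1/(242217 + ((h + 235)*150 + (-8 - 1*55))) = 1/(242217 + ((65 + 235)*150 + (-8 - 1*55))) = 1/(242217 + (300*150 + (-8 - 55))) = 1/(242217 + (45000 - 63)) = 1/(242217 + 44937) = 1/287154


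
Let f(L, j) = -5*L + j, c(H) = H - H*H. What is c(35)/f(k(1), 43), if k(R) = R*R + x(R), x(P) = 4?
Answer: -595/9 ≈ -66.111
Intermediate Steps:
c(H) = H - H²
k(R) = 4 + R² (k(R) = R*R + 4 = R² + 4 = 4 + R²)
f(L, j) = j - 5*L
c(35)/f(k(1), 43) = (35*(1 - 1*35))/(43 - 5*(4 + 1²)) = (35*(1 - 35))/(43 - 5*(4 + 1)) = (35*(-34))/(43 - 5*5) = -1190/(43 - 25) = -1190/18 = -1190*1/18 = -595/9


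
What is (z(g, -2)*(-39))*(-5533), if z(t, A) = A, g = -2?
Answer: -431574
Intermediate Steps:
(z(g, -2)*(-39))*(-5533) = -2*(-39)*(-5533) = 78*(-5533) = -431574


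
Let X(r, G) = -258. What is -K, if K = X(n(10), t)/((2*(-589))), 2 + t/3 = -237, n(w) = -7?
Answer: -129/589 ≈ -0.21902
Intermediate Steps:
t = -717 (t = -6 + 3*(-237) = -6 - 711 = -717)
K = 129/589 (K = -258/(2*(-589)) = -258/(-1178) = -258*(-1/1178) = 129/589 ≈ 0.21902)
-K = -1*129/589 = -129/589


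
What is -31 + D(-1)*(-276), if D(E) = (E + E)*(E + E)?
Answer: -1135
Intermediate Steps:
D(E) = 4*E² (D(E) = (2*E)*(2*E) = 4*E²)
-31 + D(-1)*(-276) = -31 + (4*(-1)²)*(-276) = -31 + (4*1)*(-276) = -31 + 4*(-276) = -31 - 1104 = -1135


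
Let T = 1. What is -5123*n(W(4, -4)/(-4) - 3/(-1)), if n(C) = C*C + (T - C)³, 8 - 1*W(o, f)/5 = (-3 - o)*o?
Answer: -416351333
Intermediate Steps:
W(o, f) = 40 - 5*o*(-3 - o) (W(o, f) = 40 - 5*(-3 - o)*o = 40 - 5*o*(-3 - o))
n(C) = C² + (1 - C)³ (n(C) = C*C + (1 - C)³ = C² + (1 - C)³)
-5123*n(W(4, -4)/(-4) - 3/(-1)) = -5123*(((40 + 5*4² + 15*4)/(-4) - 3/(-1))² - (-1 + ((40 + 5*4² + 15*4)/(-4) - 3/(-1)))³) = -5123*(((40 + 5*16 + 60)*(-¼) - 3*(-1))² - (-1 + ((40 + 5*16 + 60)*(-¼) - 3*(-1)))³) = -5123*(((40 + 80 + 60)*(-¼) + 3)² - (-1 + ((40 + 80 + 60)*(-¼) + 3))³) = -5123*((180*(-¼) + 3)² - (-1 + (180*(-¼) + 3))³) = -5123*((-45 + 3)² - (-1 + (-45 + 3))³) = -5123*((-42)² - (-1 - 42)³) = -5123*(1764 - 1*(-43)³) = -5123*(1764 - 1*(-79507)) = -5123*(1764 + 79507) = -5123*81271 = -416351333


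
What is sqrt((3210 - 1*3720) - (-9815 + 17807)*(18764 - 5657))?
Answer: I*sqrt(104751654) ≈ 10235.0*I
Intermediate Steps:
sqrt((3210 - 1*3720) - (-9815 + 17807)*(18764 - 5657)) = sqrt((3210 - 3720) - 7992*13107) = sqrt(-510 - 1*104751144) = sqrt(-510 - 104751144) = sqrt(-104751654) = I*sqrt(104751654)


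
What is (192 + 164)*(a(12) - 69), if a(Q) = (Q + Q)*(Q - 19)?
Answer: -84372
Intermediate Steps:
a(Q) = 2*Q*(-19 + Q) (a(Q) = (2*Q)*(-19 + Q) = 2*Q*(-19 + Q))
(192 + 164)*(a(12) - 69) = (192 + 164)*(2*12*(-19 + 12) - 69) = 356*(2*12*(-7) - 69) = 356*(-168 - 69) = 356*(-237) = -84372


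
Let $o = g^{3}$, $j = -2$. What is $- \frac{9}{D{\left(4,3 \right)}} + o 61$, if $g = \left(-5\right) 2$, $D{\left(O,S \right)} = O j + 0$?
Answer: $- \frac{487991}{8} \approx -60999.0$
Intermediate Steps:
$D{\left(O,S \right)} = - 2 O$ ($D{\left(O,S \right)} = O \left(-2\right) + 0 = - 2 O + 0 = - 2 O$)
$g = -10$
$o = -1000$ ($o = \left(-10\right)^{3} = -1000$)
$- \frac{9}{D{\left(4,3 \right)}} + o 61 = - \frac{9}{\left(-2\right) 4} - 61000 = - \frac{9}{-8} - 61000 = \left(-9\right) \left(- \frac{1}{8}\right) - 61000 = \frac{9}{8} - 61000 = - \frac{487991}{8}$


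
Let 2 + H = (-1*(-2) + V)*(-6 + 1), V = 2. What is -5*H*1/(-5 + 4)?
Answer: -110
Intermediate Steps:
H = -22 (H = -2 + (-1*(-2) + 2)*(-6 + 1) = -2 + (2 + 2)*(-5) = -2 + 4*(-5) = -2 - 20 = -22)
-5*H*1/(-5 + 4) = -5*(-22)*1/(-5 + 4) = -(-110)*1/(-1) = -(-110)*1*(-1) = -(-110)*(-1) = -1*110 = -110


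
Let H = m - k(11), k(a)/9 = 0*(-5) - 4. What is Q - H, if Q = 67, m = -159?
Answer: 190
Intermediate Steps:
k(a) = -36 (k(a) = 9*(0*(-5) - 4) = 9*(0 - 4) = 9*(-4) = -36)
H = -123 (H = -159 - 1*(-36) = -159 + 36 = -123)
Q - H = 67 - 1*(-123) = 67 + 123 = 190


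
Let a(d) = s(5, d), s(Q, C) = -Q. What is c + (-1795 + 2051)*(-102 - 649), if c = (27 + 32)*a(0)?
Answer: -192551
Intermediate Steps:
a(d) = -5 (a(d) = -1*5 = -5)
c = -295 (c = (27 + 32)*(-5) = 59*(-5) = -295)
c + (-1795 + 2051)*(-102 - 649) = -295 + (-1795 + 2051)*(-102 - 649) = -295 + 256*(-751) = -295 - 192256 = -192551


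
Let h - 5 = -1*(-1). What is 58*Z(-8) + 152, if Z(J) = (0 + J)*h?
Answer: -2632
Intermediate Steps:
h = 6 (h = 5 - 1*(-1) = 5 + 1 = 6)
Z(J) = 6*J (Z(J) = (0 + J)*6 = J*6 = 6*J)
58*Z(-8) + 152 = 58*(6*(-8)) + 152 = 58*(-48) + 152 = -2784 + 152 = -2632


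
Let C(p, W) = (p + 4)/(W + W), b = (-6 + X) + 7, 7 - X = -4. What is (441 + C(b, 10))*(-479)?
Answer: -1058111/5 ≈ -2.1162e+5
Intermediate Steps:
X = 11 (X = 7 - 1*(-4) = 7 + 4 = 11)
b = 12 (b = (-6 + 11) + 7 = 5 + 7 = 12)
C(p, W) = (4 + p)/(2*W) (C(p, W) = (4 + p)/((2*W)) = (4 + p)*(1/(2*W)) = (4 + p)/(2*W))
(441 + C(b, 10))*(-479) = (441 + (½)*(4 + 12)/10)*(-479) = (441 + (½)*(⅒)*16)*(-479) = (441 + ⅘)*(-479) = (2209/5)*(-479) = -1058111/5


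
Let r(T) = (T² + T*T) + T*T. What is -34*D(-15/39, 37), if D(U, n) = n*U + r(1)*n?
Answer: -42772/13 ≈ -3290.2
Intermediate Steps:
r(T) = 3*T² (r(T) = (T² + T²) + T² = 2*T² + T² = 3*T²)
D(U, n) = 3*n + U*n (D(U, n) = n*U + (3*1²)*n = U*n + (3*1)*n = U*n + 3*n = 3*n + U*n)
-34*D(-15/39, 37) = -1258*(3 - 15/39) = -1258*(3 - 15*1/39) = -1258*(3 - 5/13) = -1258*34/13 = -34*1258/13 = -42772/13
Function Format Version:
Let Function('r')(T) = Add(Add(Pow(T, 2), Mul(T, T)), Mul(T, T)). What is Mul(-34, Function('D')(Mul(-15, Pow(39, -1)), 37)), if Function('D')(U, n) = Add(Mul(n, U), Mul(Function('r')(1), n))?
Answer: Rational(-42772, 13) ≈ -3290.2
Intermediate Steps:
Function('r')(T) = Mul(3, Pow(T, 2)) (Function('r')(T) = Add(Add(Pow(T, 2), Pow(T, 2)), Pow(T, 2)) = Add(Mul(2, Pow(T, 2)), Pow(T, 2)) = Mul(3, Pow(T, 2)))
Function('D')(U, n) = Add(Mul(3, n), Mul(U, n)) (Function('D')(U, n) = Add(Mul(n, U), Mul(Mul(3, Pow(1, 2)), n)) = Add(Mul(U, n), Mul(Mul(3, 1), n)) = Add(Mul(U, n), Mul(3, n)) = Add(Mul(3, n), Mul(U, n)))
Mul(-34, Function('D')(Mul(-15, Pow(39, -1)), 37)) = Mul(-34, Mul(37, Add(3, Mul(-15, Pow(39, -1))))) = Mul(-34, Mul(37, Add(3, Mul(-15, Rational(1, 39))))) = Mul(-34, Mul(37, Add(3, Rational(-5, 13)))) = Mul(-34, Mul(37, Rational(34, 13))) = Mul(-34, Rational(1258, 13)) = Rational(-42772, 13)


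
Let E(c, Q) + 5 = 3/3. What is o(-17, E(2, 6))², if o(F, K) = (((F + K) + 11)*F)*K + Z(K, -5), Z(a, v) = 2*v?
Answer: 476100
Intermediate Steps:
E(c, Q) = -4 (E(c, Q) = -5 + 3/3 = -5 + 3*(⅓) = -5 + 1 = -4)
o(F, K) = -10 + F*K*(11 + F + K) (o(F, K) = (((F + K) + 11)*F)*K + 2*(-5) = ((11 + F + K)*F)*K - 10 = (F*(11 + F + K))*K - 10 = F*K*(11 + F + K) - 10 = -10 + F*K*(11 + F + K))
o(-17, E(2, 6))² = (-10 - 17*(-4)² - 4*(-17)² + 11*(-17)*(-4))² = (-10 - 17*16 - 4*289 + 748)² = (-10 - 272 - 1156 + 748)² = (-690)² = 476100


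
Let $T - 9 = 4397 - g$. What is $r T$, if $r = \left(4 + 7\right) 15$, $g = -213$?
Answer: $762135$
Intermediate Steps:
$T = 4619$ ($T = 9 + \left(4397 - -213\right) = 9 + \left(4397 + 213\right) = 9 + 4610 = 4619$)
$r = 165$ ($r = 11 \cdot 15 = 165$)
$r T = 165 \cdot 4619 = 762135$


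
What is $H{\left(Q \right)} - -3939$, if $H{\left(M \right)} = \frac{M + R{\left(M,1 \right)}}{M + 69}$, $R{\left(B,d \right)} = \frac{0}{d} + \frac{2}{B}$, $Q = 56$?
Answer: $\frac{13788069}{3500} \approx 3939.4$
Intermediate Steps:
$R{\left(B,d \right)} = \frac{2}{B}$ ($R{\left(B,d \right)} = 0 + \frac{2}{B} = \frac{2}{B}$)
$H{\left(M \right)} = \frac{M + \frac{2}{M}}{69 + M}$ ($H{\left(M \right)} = \frac{M + \frac{2}{M}}{M + 69} = \frac{M + \frac{2}{M}}{69 + M}$)
$H{\left(Q \right)} - -3939 = \frac{2 + 56^{2}}{56 \left(69 + 56\right)} - -3939 = \frac{2 + 3136}{56 \cdot 125} + 3939 = \frac{1}{56} \cdot \frac{1}{125} \cdot 3138 + 3939 = \frac{1569}{3500} + 3939 = \frac{13788069}{3500}$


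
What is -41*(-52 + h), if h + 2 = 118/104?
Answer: 112709/52 ≈ 2167.5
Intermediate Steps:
h = -45/52 (h = -2 + 118/104 = -2 + 118*(1/104) = -2 + 59/52 = -45/52 ≈ -0.86539)
-41*(-52 + h) = -41*(-52 - 45/52) = -41*(-2749/52) = 112709/52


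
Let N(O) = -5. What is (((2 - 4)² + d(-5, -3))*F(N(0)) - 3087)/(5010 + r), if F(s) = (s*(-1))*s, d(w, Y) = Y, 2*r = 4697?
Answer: -6224/14717 ≈ -0.42291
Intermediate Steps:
r = 4697/2 (r = (½)*4697 = 4697/2 ≈ 2348.5)
F(s) = -s² (F(s) = (-s)*s = -s²)
(((2 - 4)² + d(-5, -3))*F(N(0)) - 3087)/(5010 + r) = (((2 - 4)² - 3)*(-1*(-5)²) - 3087)/(5010 + 4697/2) = (((-2)² - 3)*(-1*25) - 3087)/(14717/2) = ((4 - 3)*(-25) - 3087)*(2/14717) = (1*(-25) - 3087)*(2/14717) = (-25 - 3087)*(2/14717) = -3112*2/14717 = -6224/14717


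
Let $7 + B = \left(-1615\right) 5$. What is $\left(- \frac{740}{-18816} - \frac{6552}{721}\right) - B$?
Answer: $\frac{3911442095}{484512} \approx 8073.0$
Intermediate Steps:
$B = -8082$ ($B = -7 - 8075 = -8082$)
$\left(- \frac{740}{-18816} - \frac{6552}{721}\right) - B = \left(- \frac{740}{-18816} - \frac{6552}{721}\right) - -8082 = \left(\left(-740\right) \left(- \frac{1}{18816}\right) - \frac{936}{103}\right) + 8082 = \left(\frac{185}{4704} - \frac{936}{103}\right) + 8082 = - \frac{4383889}{484512} + 8082 = \frac{3911442095}{484512}$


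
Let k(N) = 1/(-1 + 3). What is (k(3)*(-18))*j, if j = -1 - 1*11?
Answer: 108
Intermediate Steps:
j = -12 (j = -1 - 11 = -12)
k(N) = ½ (k(N) = 1/2 = ½)
(k(3)*(-18))*j = ((½)*(-18))*(-12) = -9*(-12) = 108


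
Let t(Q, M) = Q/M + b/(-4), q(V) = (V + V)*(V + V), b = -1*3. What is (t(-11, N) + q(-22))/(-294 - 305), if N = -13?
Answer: -100755/31148 ≈ -3.2347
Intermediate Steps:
b = -3
q(V) = 4*V² (q(V) = (2*V)*(2*V) = 4*V²)
t(Q, M) = ¾ + Q/M (t(Q, M) = Q/M - 3/(-4) = Q/M - 3*(-¼) = Q/M + ¾ = ¾ + Q/M)
(t(-11, N) + q(-22))/(-294 - 305) = ((¾ - 11/(-13)) + 4*(-22)²)/(-294 - 305) = ((¾ - 11*(-1/13)) + 4*484)/(-599) = ((¾ + 11/13) + 1936)*(-1/599) = (83/52 + 1936)*(-1/599) = (100755/52)*(-1/599) = -100755/31148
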